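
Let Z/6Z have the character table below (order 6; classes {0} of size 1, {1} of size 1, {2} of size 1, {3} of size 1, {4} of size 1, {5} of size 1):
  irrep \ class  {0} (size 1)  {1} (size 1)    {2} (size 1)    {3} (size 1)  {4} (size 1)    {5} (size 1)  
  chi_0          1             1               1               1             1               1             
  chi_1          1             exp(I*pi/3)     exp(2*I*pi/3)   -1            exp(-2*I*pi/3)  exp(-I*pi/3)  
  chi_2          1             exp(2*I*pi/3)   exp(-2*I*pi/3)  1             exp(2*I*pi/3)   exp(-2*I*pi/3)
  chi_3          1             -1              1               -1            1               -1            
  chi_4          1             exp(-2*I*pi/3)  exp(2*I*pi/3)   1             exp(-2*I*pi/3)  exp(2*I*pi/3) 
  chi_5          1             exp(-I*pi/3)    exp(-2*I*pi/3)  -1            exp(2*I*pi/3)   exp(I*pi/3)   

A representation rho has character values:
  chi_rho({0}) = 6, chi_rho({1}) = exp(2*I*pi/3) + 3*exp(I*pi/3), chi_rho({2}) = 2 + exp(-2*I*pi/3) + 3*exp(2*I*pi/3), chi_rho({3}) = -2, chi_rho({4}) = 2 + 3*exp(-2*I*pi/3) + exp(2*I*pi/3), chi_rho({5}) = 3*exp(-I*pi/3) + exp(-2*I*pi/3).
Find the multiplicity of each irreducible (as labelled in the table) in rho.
Multiplicities: chi_0: 1, chi_1: 3, chi_2: 1, chi_3: 1, chi_4: 0, chi_5: 0.

Derivation: Use <chi_rho, chi> = (1/|G|) sum_C |C| * chi_rho(C) * conj(chi(C)) with |G| = 6 for each irreducible chi in the table:
  <chi_rho, chi_0> = (1/6)[1*(6)*conj(1) + 1*(exp(2*I*pi/3) + 3*exp(I*pi/3))*conj(1) + 1*(2 + exp(-2*I*pi/3) + 3*exp(2*I*pi/3))*conj(1) + 1*(-2)*conj(1) + 1*(2 + 3*exp(-2*I*pi/3) + exp(2*I*pi/3))*conj(1) + 1*(3*exp(-I*pi/3) + exp(-2*I*pi/3))*conj(1)]
      = (1/6)[(6) + (exp(2*I*pi/3) + 3*exp(I*pi/3)) + (2 + exp(-2*I*pi/3) + 3*exp(2*I*pi/3)) + (-2) + (2 + 3*exp(-2*I*pi/3) + exp(2*I*pi/3)) + (3*exp(-I*pi/3) + exp(-2*I*pi/3))] = 6/6 = 1
  <chi_rho, chi_1> = (1/6)[1*(6)*conj(1) + 1*(exp(2*I*pi/3) + 3*exp(I*pi/3))*conj(exp(I*pi/3)) + 1*(2 + exp(-2*I*pi/3) + 3*exp(2*I*pi/3))*conj(exp(2*I*pi/3)) + 1*(-2)*conj(-1) + 1*(2 + 3*exp(-2*I*pi/3) + exp(2*I*pi/3))*conj(exp(-2*I*pi/3)) + 1*(3*exp(-I*pi/3) + exp(-2*I*pi/3))*conj(exp(-I*pi/3))]
      = (1/6)[(6) + (3 + exp(I*pi/3)) + (3 + 2*exp(-2*I*pi/3) + exp(2*I*pi/3)) + (2) + (3 + exp(-2*I*pi/3) + 2*exp(2*I*pi/3)) + (3 + exp(-I*pi/3))] = 18/6 = 3
  <chi_rho, chi_2> = (1/6)[1*(6)*conj(1) + 1*(exp(2*I*pi/3) + 3*exp(I*pi/3))*conj(exp(2*I*pi/3)) + 1*(2 + exp(-2*I*pi/3) + 3*exp(2*I*pi/3))*conj(exp(-2*I*pi/3)) + 1*(-2)*conj(1) + 1*(2 + 3*exp(-2*I*pi/3) + exp(2*I*pi/3))*conj(exp(2*I*pi/3)) + 1*(3*exp(-I*pi/3) + exp(-2*I*pi/3))*conj(exp(-2*I*pi/3))]
      = (1/6)[(6) + (1 + 3*exp(-I*pi/3)) + (1 + 3*exp(-2*I*pi/3) + 2*exp(2*I*pi/3)) + (-2) + (1 + 2*exp(-2*I*pi/3) + 3*exp(2*I*pi/3)) + (1 + 3*exp(I*pi/3))] = 6/6 = 1
  <chi_rho, chi_3> = (1/6)[1*(6)*conj(1) + 1*(exp(2*I*pi/3) + 3*exp(I*pi/3))*conj(-1) + 1*(2 + exp(-2*I*pi/3) + 3*exp(2*I*pi/3))*conj(1) + 1*(-2)*conj(-1) + 1*(2 + 3*exp(-2*I*pi/3) + exp(2*I*pi/3))*conj(1) + 1*(3*exp(-I*pi/3) + exp(-2*I*pi/3))*conj(-1)]
      = (1/6)[(6) + (-3*exp(I*pi/3) - exp(2*I*pi/3)) + (2 + exp(-2*I*pi/3) + 3*exp(2*I*pi/3)) + (2) + (2 + 3*exp(-2*I*pi/3) + exp(2*I*pi/3)) + (-exp(-2*I*pi/3) - 3*exp(-I*pi/3))] = 6/6 = 1
  <chi_rho, chi_4> = (1/6)[1*(6)*conj(1) + 1*(exp(2*I*pi/3) + 3*exp(I*pi/3))*conj(exp(-2*I*pi/3)) + 1*(2 + exp(-2*I*pi/3) + 3*exp(2*I*pi/3))*conj(exp(2*I*pi/3)) + 1*(-2)*conj(1) + 1*(2 + 3*exp(-2*I*pi/3) + exp(2*I*pi/3))*conj(exp(-2*I*pi/3)) + 1*(3*exp(-I*pi/3) + exp(-2*I*pi/3))*conj(exp(2*I*pi/3))]
      = (1/6)[(6) + (-3 + exp(-2*I*pi/3)) + (3 + 2*exp(-2*I*pi/3) + exp(2*I*pi/3)) + (-2) + (3 + exp(-2*I*pi/3) + 2*exp(2*I*pi/3)) + (-3 + exp(2*I*pi/3))] = 0/6 = 0
  <chi_rho, chi_5> = (1/6)[1*(6)*conj(1) + 1*(exp(2*I*pi/3) + 3*exp(I*pi/3))*conj(exp(-I*pi/3)) + 1*(2 + exp(-2*I*pi/3) + 3*exp(2*I*pi/3))*conj(exp(-2*I*pi/3)) + 1*(-2)*conj(-1) + 1*(2 + 3*exp(-2*I*pi/3) + exp(2*I*pi/3))*conj(exp(2*I*pi/3)) + 1*(3*exp(-I*pi/3) + exp(-2*I*pi/3))*conj(exp(I*pi/3))]
      = (1/6)[(6) + (-1 + 3*exp(2*I*pi/3)) + (1 + 3*exp(-2*I*pi/3) + 2*exp(2*I*pi/3)) + (2) + (1 + 2*exp(-2*I*pi/3) + 3*exp(2*I*pi/3)) + (-1 + 3*exp(-2*I*pi/3))] = 0/6 = 0
(Exp terms are combined using exp(i*s)*conj(exp(i*t)) = exp(i*(s-t)), and sums of them are collapsed using the identity that for every m > 1 the m distinct m-th roots of unity sum to 0, e.g. 1 + exp(2*I*pi/3) + exp(-2*I*pi/3) = 0.)
Dimension check: dim(rho) = sum (mult * dim) = 1*1 + 3*1 + 1*1 + 1*1 + 0*1 + 0*1 = 6 = chi_rho(e) = 6.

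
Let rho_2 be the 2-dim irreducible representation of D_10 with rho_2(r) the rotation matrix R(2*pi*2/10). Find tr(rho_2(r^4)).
chi_{rho_2}(r^4) = 2*cos(2*pi*2*4/10) = -1/2 + sqrt(5)/2

Explanation: rho_2(r^4) is rotation by angle 2*pi*2*4/10, whose trace is 2*cos(2*pi*2*4/10) = -1/2 + sqrt(5)/2.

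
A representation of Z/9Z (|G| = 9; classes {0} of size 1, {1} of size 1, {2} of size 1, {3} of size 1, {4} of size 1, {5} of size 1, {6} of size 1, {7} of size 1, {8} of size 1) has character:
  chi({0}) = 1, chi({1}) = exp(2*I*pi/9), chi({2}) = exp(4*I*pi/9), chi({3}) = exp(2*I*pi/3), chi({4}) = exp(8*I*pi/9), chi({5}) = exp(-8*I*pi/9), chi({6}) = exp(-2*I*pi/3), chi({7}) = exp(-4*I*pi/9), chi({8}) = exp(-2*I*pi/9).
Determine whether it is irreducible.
Irreducible: <chi, chi> = 1.

Justification: <chi, chi> = (1/|G|) sum_C |C| * |chi(C)|^2 = (1/9)[1*|1|^2 + 1*|exp(2*I*pi/9)|^2 + 1*|exp(4*I*pi/9)|^2 + 1*|exp(2*I*pi/3)|^2 + 1*|exp(8*I*pi/9)|^2 + 1*|exp(-8*I*pi/9)|^2 + 1*|exp(-2*I*pi/3)|^2 + 1*|exp(-4*I*pi/9)|^2 + 1*|exp(-2*I*pi/9)|^2]
  = (1/9)[(1) + (1) + (1) + (1) + (1) + (1) + (1) + (1) + (1)] = 9/9 = 1.
(Exp terms are combined using exp(i*s)*conj(exp(i*t)) = exp(i*(s-t)), and sums of them are collapsed using the identity that for every m > 1 the m distinct m-th roots of unity sum to 0, e.g. 1 + exp(2*I*pi/3) + exp(-2*I*pi/3) = 0.)
A character is irreducible iff <chi, chi> = 1, so this representation is irreducible.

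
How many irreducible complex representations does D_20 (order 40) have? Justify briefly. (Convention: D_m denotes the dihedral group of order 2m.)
13

Argument: The number of irreducible complex representations of a finite group equals its number of conjugacy classes. D_20 has 13 conjugacy classes (n/2 + 3 for n even), so D_20 (order 40) has exactly 13 irreducible complex representations.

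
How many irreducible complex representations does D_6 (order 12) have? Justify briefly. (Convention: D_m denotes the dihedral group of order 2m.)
6

Details: The number of irreducible complex representations of a finite group equals its number of conjugacy classes. D_6 has 6 conjugacy classes (n/2 + 3 for n even), so D_6 (order 12) has exactly 6 irreducible complex representations.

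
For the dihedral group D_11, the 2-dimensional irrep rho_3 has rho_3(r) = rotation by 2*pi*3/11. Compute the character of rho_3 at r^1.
chi_{rho_3}(r^1) = 2*cos(2*pi*3*1/11) = -2*cos(5*pi/11)

Explanation: rho_3(r^1) is rotation by angle 2*pi*3*1/11, whose trace is 2*cos(2*pi*3*1/11) = -2*cos(5*pi/11).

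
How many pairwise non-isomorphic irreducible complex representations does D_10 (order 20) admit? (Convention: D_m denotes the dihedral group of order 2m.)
8

Derivation: The number of irreducible complex representations of a finite group equals its number of conjugacy classes. D_10 has 8 conjugacy classes (n/2 + 3 for n even), so D_10 (order 20) has exactly 8 irreducible complex representations.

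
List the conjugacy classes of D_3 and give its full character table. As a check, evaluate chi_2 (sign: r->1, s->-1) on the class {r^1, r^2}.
Conjugacy classes: {e} of size 1, {r^1, r^2} of size 2, {s, sr, ..., sr^2} of size 3.
Character table:
  irrep \ class              {e} (size 1)  {r^1, r^2} (size 2)  {s, sr, ..., sr^2} (size 3)
  chi_1 (triv)               1             1                    1                          
  chi_2 (sign: r->1, s->-1)  1             1                    -1                         
  chi_3 (2d, j=1)            2             -1                   0                          

Spot check: chi_2 (sign: r->1, s->-1) on {r^1, r^2} = 1.

Proof sketch: D_3 has order 2*3 = 6 with 3 conjugacy classes, hence 3 irreducibles. Sum of squared dims 1 + 1 + 4 = 6 = |G|. Linear characters come from the abelianisation; the 2-dimensional irreps have character r^k -> 2*cos(2*pi*j*k/3), reflections -> 0.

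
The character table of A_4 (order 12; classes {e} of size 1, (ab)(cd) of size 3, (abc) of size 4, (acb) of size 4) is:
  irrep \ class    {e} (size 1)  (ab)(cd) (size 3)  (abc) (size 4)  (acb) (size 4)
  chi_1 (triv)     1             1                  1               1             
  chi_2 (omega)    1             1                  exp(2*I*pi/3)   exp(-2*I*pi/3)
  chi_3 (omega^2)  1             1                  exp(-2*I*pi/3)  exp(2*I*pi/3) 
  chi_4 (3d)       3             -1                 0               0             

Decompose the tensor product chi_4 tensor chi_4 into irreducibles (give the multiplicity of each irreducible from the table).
chi_4 tensor chi_4 = chi_1 + chi_2 + chi_3 + 2*chi_4 (all other irreducibles have multiplicity 0).

Proof sketch: The character of a tensor product is the pointwise product (chi_4 * chi_4)(C) = chi_4(C) * chi_4(C):
  {e}: (3)*(3), (ab)(cd): (-1)*(-1), (abc): (0)*(0), (acb): (0)*(0)
so (chi_4 * chi_4) takes values
  {e} -> 9, (ab)(cd) -> 1, (abc) -> 0, (acb) -> 0.
Now take the inner product of this character with each irreducible chi from the table, <chi_4*chi_4, chi> = (1/12) sum_C |C| (chi_4*chi_4)(C) conj(chi(C)):
  <chi_4*chi_4, chi_1> = (1/12)[1*(9)*conj(1) + 3*(1)*conj(1) + 4*(0)*conj(1) + 4*(0)*conj(1)]
      = (1/12)[(9) + (3) + (0) + (0)] = 12/12 = 1
  <chi_4*chi_4, chi_2> = (1/12)[1*(9)*conj(1) + 3*(1)*conj(1) + 4*(0)*conj(exp(2*I*pi/3)) + 4*(0)*conj(exp(-2*I*pi/3))]
      = (1/12)[(9) + (3) + (0) + (0)] = 12/12 = 1
  <chi_4*chi_4, chi_3> = (1/12)[1*(9)*conj(1) + 3*(1)*conj(1) + 4*(0)*conj(exp(-2*I*pi/3)) + 4*(0)*conj(exp(2*I*pi/3))]
      = (1/12)[(9) + (3) + (0) + (0)] = 12/12 = 1
  <chi_4*chi_4, chi_4> = (1/12)[1*(9)*conj(3) + 3*(1)*conj(-1) + 4*(0)*conj(0) + 4*(0)*conj(0)]
      = (1/12)[(27) + (-3) + (0) + (0)] = 24/12 = 2
(Exp terms are combined using exp(i*s)*conj(exp(i*t)) = exp(i*(s-t)), and sums of them are collapsed using the identity that for every m > 1 the m distinct m-th roots of unity sum to 0, e.g. 1 + exp(2*I*pi/3) + exp(-2*I*pi/3) = 0.)
Hence the multiplicities are chi_1: 1, chi_2: 1, chi_3: 1, chi_4: 2. Dimension check: dim(chi_4)*dim(chi_4) = 3*3 = 9 and sum (mult * dim) = 1*1 + 1*1 + 1*1 + 2*3 = 9.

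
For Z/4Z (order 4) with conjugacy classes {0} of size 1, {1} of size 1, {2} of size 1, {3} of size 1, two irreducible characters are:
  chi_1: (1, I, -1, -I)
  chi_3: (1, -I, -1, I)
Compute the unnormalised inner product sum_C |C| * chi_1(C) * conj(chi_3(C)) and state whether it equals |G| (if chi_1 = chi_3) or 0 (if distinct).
Sum = 0; so <chi_1, chi_3> = 0 (distinct irreducibles are orthogonal).

Compute term by term over conjugacy classes (|C| * chi_1(C) * conj(chi_3(C))):
  1*(1)*conj(1) + 1*(I)*conj(-I) + 1*(-1)*conj(-1) + 1*(-I)*conj(I)
  = (1) + (-1) + (1) + (-1)
  = 0.
(Exp terms are combined using exp(i*s)*conj(exp(i*t)) = exp(i*(s-t)), and sums of them are collapsed using the identity that for every m > 1 the m distinct m-th roots of unity sum to 0, e.g. 1 + exp(2*I*pi/3) + exp(-2*I*pi/3) = 0.)
Dividing by |G| = 4 gives 0/4 = 0, matching the row-orthogonality relation <chi_1, chi_3> = [chi_1 = chi_3].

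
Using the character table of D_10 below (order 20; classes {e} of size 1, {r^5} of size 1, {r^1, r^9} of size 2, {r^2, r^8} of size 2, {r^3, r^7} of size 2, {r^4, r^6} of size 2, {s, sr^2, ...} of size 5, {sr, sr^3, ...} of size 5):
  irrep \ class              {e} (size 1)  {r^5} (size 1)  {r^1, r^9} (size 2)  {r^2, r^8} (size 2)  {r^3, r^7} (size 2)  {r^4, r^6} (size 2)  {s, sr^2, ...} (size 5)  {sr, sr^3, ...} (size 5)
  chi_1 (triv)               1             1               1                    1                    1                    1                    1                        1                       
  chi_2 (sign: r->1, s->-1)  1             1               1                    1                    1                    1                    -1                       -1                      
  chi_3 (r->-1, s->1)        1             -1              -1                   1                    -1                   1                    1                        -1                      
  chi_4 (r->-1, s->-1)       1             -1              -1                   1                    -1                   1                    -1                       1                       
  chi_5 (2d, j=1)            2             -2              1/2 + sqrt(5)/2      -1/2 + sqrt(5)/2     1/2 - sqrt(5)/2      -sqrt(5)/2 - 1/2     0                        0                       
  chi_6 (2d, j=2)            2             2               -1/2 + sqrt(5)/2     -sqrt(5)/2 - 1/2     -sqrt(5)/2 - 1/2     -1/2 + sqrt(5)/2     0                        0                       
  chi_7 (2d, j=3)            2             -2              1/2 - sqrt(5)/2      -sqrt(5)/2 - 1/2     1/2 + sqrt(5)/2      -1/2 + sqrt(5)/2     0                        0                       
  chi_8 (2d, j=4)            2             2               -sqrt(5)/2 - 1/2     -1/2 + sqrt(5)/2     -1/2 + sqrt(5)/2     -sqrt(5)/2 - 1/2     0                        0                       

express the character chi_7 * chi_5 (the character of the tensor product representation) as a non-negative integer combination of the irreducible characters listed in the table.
chi_7 tensor chi_5 = chi_6 + chi_8 (all other irreducibles have multiplicity 0).

Working: The character of a tensor product is the pointwise product (chi_7 * chi_5)(C) = chi_7(C) * chi_5(C):
  {e}: (2)*(2), {r^5}: (-2)*(-2), {r^1, r^9}: (1/2 - sqrt(5)/2)*(1/2 + sqrt(5)/2), {r^2, r^8}: (-sqrt(5)/2 - 1/2)*(-1/2 + sqrt(5)/2), {r^3, r^7}: (1/2 + sqrt(5)/2)*(1/2 - sqrt(5)/2), {r^4, r^6}: (-1/2 + sqrt(5)/2)*(-sqrt(5)/2 - 1/2), {s, sr^2, ...}: (0)*(0), {sr, sr^3, ...}: (0)*(0)
so (chi_7 * chi_5) takes values
  {e} -> 4, {r^5} -> 4, {r^1, r^9} -> -1, {r^2, r^8} -> -1, {r^3, r^7} -> -1, {r^4, r^6} -> -1, {s, sr^2, ...} -> 0, {sr, sr^3, ...} -> 0.
Now take the inner product of this character with each irreducible chi from the table, <chi_7*chi_5, chi> = (1/20) sum_C |C| (chi_7*chi_5)(C) conj(chi(C)):
  <chi_7*chi_5, chi_1> = (1/20)[1*(4)*conj(1) + 1*(4)*conj(1) + 2*(-1)*conj(1) + 2*(-1)*conj(1) + 2*(-1)*conj(1) + 2*(-1)*conj(1) + 5*(0)*conj(1) + 5*(0)*conj(1)]
      = (1/20)[(4) + (4) + (-2) + (-2) + (-2) + (-2) + (0) + (0)] = 0/20 = 0
  <chi_7*chi_5, chi_2> = (1/20)[1*(4)*conj(1) + 1*(4)*conj(1) + 2*(-1)*conj(1) + 2*(-1)*conj(1) + 2*(-1)*conj(1) + 2*(-1)*conj(1) + 5*(0)*conj(-1) + 5*(0)*conj(-1)]
      = (1/20)[(4) + (4) + (-2) + (-2) + (-2) + (-2) + (0) + (0)] = 0/20 = 0
  <chi_7*chi_5, chi_3> = (1/20)[1*(4)*conj(1) + 1*(4)*conj(-1) + 2*(-1)*conj(-1) + 2*(-1)*conj(1) + 2*(-1)*conj(-1) + 2*(-1)*conj(1) + 5*(0)*conj(1) + 5*(0)*conj(-1)]
      = (1/20)[(4) + (-4) + (2) + (-2) + (2) + (-2) + (0) + (0)] = 0/20 = 0
  <chi_7*chi_5, chi_4> = (1/20)[1*(4)*conj(1) + 1*(4)*conj(-1) + 2*(-1)*conj(-1) + 2*(-1)*conj(1) + 2*(-1)*conj(-1) + 2*(-1)*conj(1) + 5*(0)*conj(-1) + 5*(0)*conj(1)]
      = (1/20)[(4) + (-4) + (2) + (-2) + (2) + (-2) + (0) + (0)] = 0/20 = 0
  <chi_7*chi_5, chi_5> = (1/20)[1*(4)*conj(2) + 1*(4)*conj(-2) + 2*(-1)*conj(1/2 + sqrt(5)/2) + 2*(-1)*conj(-1/2 + sqrt(5)/2) + 2*(-1)*conj(1/2 - sqrt(5)/2) + 2*(-1)*conj(-sqrt(5)/2 - 1/2) + 5*(0)*conj(0) + 5*(0)*conj(0)]
      = (1/20)[(8) + (-8) + (-sqrt(5) - 1) + (1 - sqrt(5)) + (-1 + sqrt(5)) + (1 + sqrt(5)) + (0) + (0)] = 0/20 = 0
  <chi_7*chi_5, chi_6> = (1/20)[1*(4)*conj(2) + 1*(4)*conj(2) + 2*(-1)*conj(-1/2 + sqrt(5)/2) + 2*(-1)*conj(-sqrt(5)/2 - 1/2) + 2*(-1)*conj(-sqrt(5)/2 - 1/2) + 2*(-1)*conj(-1/2 + sqrt(5)/2) + 5*(0)*conj(0) + 5*(0)*conj(0)]
      = (1/20)[(8) + (8) + (1 - sqrt(5)) + (1 + sqrt(5)) + (1 + sqrt(5)) + (1 - sqrt(5)) + (0) + (0)] = 20/20 = 1
  <chi_7*chi_5, chi_7> = (1/20)[1*(4)*conj(2) + 1*(4)*conj(-2) + 2*(-1)*conj(1/2 - sqrt(5)/2) + 2*(-1)*conj(-sqrt(5)/2 - 1/2) + 2*(-1)*conj(1/2 + sqrt(5)/2) + 2*(-1)*conj(-1/2 + sqrt(5)/2) + 5*(0)*conj(0) + 5*(0)*conj(0)]
      = (1/20)[(8) + (-8) + (-1 + sqrt(5)) + (1 + sqrt(5)) + (-sqrt(5) - 1) + (1 - sqrt(5)) + (0) + (0)] = 0/20 = 0
  <chi_7*chi_5, chi_8> = (1/20)[1*(4)*conj(2) + 1*(4)*conj(2) + 2*(-1)*conj(-sqrt(5)/2 - 1/2) + 2*(-1)*conj(-1/2 + sqrt(5)/2) + 2*(-1)*conj(-1/2 + sqrt(5)/2) + 2*(-1)*conj(-sqrt(5)/2 - 1/2) + 5*(0)*conj(0) + 5*(0)*conj(0)]
      = (1/20)[(8) + (8) + (1 + sqrt(5)) + (1 - sqrt(5)) + (1 - sqrt(5)) + (1 + sqrt(5)) + (0) + (0)] = 20/20 = 1
Hence the multiplicities are chi_6: 1, chi_8: 1. Dimension check: dim(chi_7)*dim(chi_5) = 2*2 = 4 and sum (mult * dim) = 1*2 + 1*2 = 4.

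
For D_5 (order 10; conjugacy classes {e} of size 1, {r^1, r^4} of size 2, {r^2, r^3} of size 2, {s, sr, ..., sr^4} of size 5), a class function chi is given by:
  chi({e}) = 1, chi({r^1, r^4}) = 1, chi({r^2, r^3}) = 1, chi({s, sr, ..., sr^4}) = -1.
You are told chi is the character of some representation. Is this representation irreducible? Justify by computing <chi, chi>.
Irreducible: <chi, chi> = 1.

Why: <chi, chi> = (1/|G|) sum_C |C| * |chi(C)|^2 = (1/10)[1*|1|^2 + 2*|1|^2 + 2*|1|^2 + 5*|-1|^2]
  = (1/10)[(1) + (2) + (2) + (5)] = 10/10 = 1.
A character is irreducible iff <chi, chi> = 1, so this representation is irreducible.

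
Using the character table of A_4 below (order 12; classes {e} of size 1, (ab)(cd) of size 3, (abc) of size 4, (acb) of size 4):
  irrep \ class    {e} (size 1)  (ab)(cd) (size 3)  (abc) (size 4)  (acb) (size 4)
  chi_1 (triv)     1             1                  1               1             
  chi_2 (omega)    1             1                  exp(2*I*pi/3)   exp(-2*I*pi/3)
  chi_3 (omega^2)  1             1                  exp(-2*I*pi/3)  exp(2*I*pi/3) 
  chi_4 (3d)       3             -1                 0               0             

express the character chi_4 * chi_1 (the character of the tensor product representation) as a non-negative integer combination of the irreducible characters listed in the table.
chi_4 tensor chi_1 = chi_4 (all other irreducibles have multiplicity 0).

Working: The character of a tensor product is the pointwise product (chi_4 * chi_1)(C) = chi_4(C) * chi_1(C):
  {e}: (3)*(1), (ab)(cd): (-1)*(1), (abc): (0)*(1), (acb): (0)*(1)
so (chi_4 * chi_1) takes values
  {e} -> 3, (ab)(cd) -> -1, (abc) -> 0, (acb) -> 0.
Now take the inner product of this character with each irreducible chi from the table, <chi_4*chi_1, chi> = (1/12) sum_C |C| (chi_4*chi_1)(C) conj(chi(C)):
  <chi_4*chi_1, chi_1> = (1/12)[1*(3)*conj(1) + 3*(-1)*conj(1) + 4*(0)*conj(1) + 4*(0)*conj(1)]
      = (1/12)[(3) + (-3) + (0) + (0)] = 0/12 = 0
  <chi_4*chi_1, chi_2> = (1/12)[1*(3)*conj(1) + 3*(-1)*conj(1) + 4*(0)*conj(exp(2*I*pi/3)) + 4*(0)*conj(exp(-2*I*pi/3))]
      = (1/12)[(3) + (-3) + (0) + (0)] = 0/12 = 0
  <chi_4*chi_1, chi_3> = (1/12)[1*(3)*conj(1) + 3*(-1)*conj(1) + 4*(0)*conj(exp(-2*I*pi/3)) + 4*(0)*conj(exp(2*I*pi/3))]
      = (1/12)[(3) + (-3) + (0) + (0)] = 0/12 = 0
  <chi_4*chi_1, chi_4> = (1/12)[1*(3)*conj(3) + 3*(-1)*conj(-1) + 4*(0)*conj(0) + 4*(0)*conj(0)]
      = (1/12)[(9) + (3) + (0) + (0)] = 12/12 = 1
(Exp terms are combined using exp(i*s)*conj(exp(i*t)) = exp(i*(s-t)), and sums of them are collapsed using the identity that for every m > 1 the m distinct m-th roots of unity sum to 0, e.g. 1 + exp(2*I*pi/3) + exp(-2*I*pi/3) = 0.)
Hence the multiplicities are chi_4: 1. Dimension check: dim(chi_4)*dim(chi_1) = 3*1 = 3 and sum (mult * dim) = 1*3 = 3.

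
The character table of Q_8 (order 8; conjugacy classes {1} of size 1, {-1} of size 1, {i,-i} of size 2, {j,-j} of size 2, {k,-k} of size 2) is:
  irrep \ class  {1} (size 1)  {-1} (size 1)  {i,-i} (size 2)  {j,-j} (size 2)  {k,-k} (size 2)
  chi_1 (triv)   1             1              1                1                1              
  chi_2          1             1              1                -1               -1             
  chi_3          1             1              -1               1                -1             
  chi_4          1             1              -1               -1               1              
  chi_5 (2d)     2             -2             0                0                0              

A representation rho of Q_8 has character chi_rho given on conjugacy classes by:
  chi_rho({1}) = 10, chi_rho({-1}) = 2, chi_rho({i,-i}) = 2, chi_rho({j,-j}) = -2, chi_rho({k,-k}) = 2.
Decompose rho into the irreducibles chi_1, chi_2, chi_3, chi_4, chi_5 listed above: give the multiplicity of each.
Multiplicities: chi_1: 2, chi_2: 2, chi_3: 0, chi_4: 2, chi_5: 2.

Justification: Use <chi_rho, chi> = (1/|G|) sum_C |C| * chi_rho(C) * conj(chi(C)) with |G| = 8 for each irreducible chi in the table:
  <chi_rho, chi_1> = (1/8)[1*(10)*conj(1) + 1*(2)*conj(1) + 2*(2)*conj(1) + 2*(-2)*conj(1) + 2*(2)*conj(1)]
      = (1/8)[(10) + (2) + (4) + (-4) + (4)] = 16/8 = 2
  <chi_rho, chi_2> = (1/8)[1*(10)*conj(1) + 1*(2)*conj(1) + 2*(2)*conj(1) + 2*(-2)*conj(-1) + 2*(2)*conj(-1)]
      = (1/8)[(10) + (2) + (4) + (4) + (-4)] = 16/8 = 2
  <chi_rho, chi_3> = (1/8)[1*(10)*conj(1) + 1*(2)*conj(1) + 2*(2)*conj(-1) + 2*(-2)*conj(1) + 2*(2)*conj(-1)]
      = (1/8)[(10) + (2) + (-4) + (-4) + (-4)] = 0/8 = 0
  <chi_rho, chi_4> = (1/8)[1*(10)*conj(1) + 1*(2)*conj(1) + 2*(2)*conj(-1) + 2*(-2)*conj(-1) + 2*(2)*conj(1)]
      = (1/8)[(10) + (2) + (-4) + (4) + (4)] = 16/8 = 2
  <chi_rho, chi_5> = (1/8)[1*(10)*conj(2) + 1*(2)*conj(-2) + 2*(2)*conj(0) + 2*(-2)*conj(0) + 2*(2)*conj(0)]
      = (1/8)[(20) + (-4) + (0) + (0) + (0)] = 16/8 = 2
Dimension check: dim(rho) = sum (mult * dim) = 2*1 + 2*1 + 0*1 + 2*1 + 2*2 = 10 = chi_rho(e) = 10.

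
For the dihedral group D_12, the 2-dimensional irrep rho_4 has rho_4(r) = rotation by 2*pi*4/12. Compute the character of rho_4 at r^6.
chi_{rho_4}(r^6) = 2*cos(2*pi*4*6/12) = 2

Working: rho_4(r^6) is rotation by angle 2*pi*4*6/12, whose trace is 2*cos(2*pi*4*6/12) = 2.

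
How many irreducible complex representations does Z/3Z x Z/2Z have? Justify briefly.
6

Argument: The number of irreducible complex representations of a finite group equals its number of conjugacy classes. Z/3Z x Z/2Z is abelian of order 6, so every element is its own conjugacy class: 6 classes, so Z/3Z x Z/2Z (order 6) has exactly 6 irreducible complex representations.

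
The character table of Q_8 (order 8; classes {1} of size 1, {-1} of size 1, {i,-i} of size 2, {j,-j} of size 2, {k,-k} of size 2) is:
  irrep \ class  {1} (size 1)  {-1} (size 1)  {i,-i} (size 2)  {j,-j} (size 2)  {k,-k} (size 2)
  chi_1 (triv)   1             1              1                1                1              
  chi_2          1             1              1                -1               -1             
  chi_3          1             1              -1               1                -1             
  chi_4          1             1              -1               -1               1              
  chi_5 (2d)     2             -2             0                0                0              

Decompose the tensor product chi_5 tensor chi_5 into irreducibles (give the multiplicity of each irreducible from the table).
chi_5 tensor chi_5 = chi_1 + chi_2 + chi_3 + chi_4 (all other irreducibles have multiplicity 0).

Justification: The character of a tensor product is the pointwise product (chi_5 * chi_5)(C) = chi_5(C) * chi_5(C):
  {1}: (2)*(2), {-1}: (-2)*(-2), {i,-i}: (0)*(0), {j,-j}: (0)*(0), {k,-k}: (0)*(0)
so (chi_5 * chi_5) takes values
  {1} -> 4, {-1} -> 4, {i,-i} -> 0, {j,-j} -> 0, {k,-k} -> 0.
Now take the inner product of this character with each irreducible chi from the table, <chi_5*chi_5, chi> = (1/8) sum_C |C| (chi_5*chi_5)(C) conj(chi(C)):
  <chi_5*chi_5, chi_1> = (1/8)[1*(4)*conj(1) + 1*(4)*conj(1) + 2*(0)*conj(1) + 2*(0)*conj(1) + 2*(0)*conj(1)]
      = (1/8)[(4) + (4) + (0) + (0) + (0)] = 8/8 = 1
  <chi_5*chi_5, chi_2> = (1/8)[1*(4)*conj(1) + 1*(4)*conj(1) + 2*(0)*conj(1) + 2*(0)*conj(-1) + 2*(0)*conj(-1)]
      = (1/8)[(4) + (4) + (0) + (0) + (0)] = 8/8 = 1
  <chi_5*chi_5, chi_3> = (1/8)[1*(4)*conj(1) + 1*(4)*conj(1) + 2*(0)*conj(-1) + 2*(0)*conj(1) + 2*(0)*conj(-1)]
      = (1/8)[(4) + (4) + (0) + (0) + (0)] = 8/8 = 1
  <chi_5*chi_5, chi_4> = (1/8)[1*(4)*conj(1) + 1*(4)*conj(1) + 2*(0)*conj(-1) + 2*(0)*conj(-1) + 2*(0)*conj(1)]
      = (1/8)[(4) + (4) + (0) + (0) + (0)] = 8/8 = 1
  <chi_5*chi_5, chi_5> = (1/8)[1*(4)*conj(2) + 1*(4)*conj(-2) + 2*(0)*conj(0) + 2*(0)*conj(0) + 2*(0)*conj(0)]
      = (1/8)[(8) + (-8) + (0) + (0) + (0)] = 0/8 = 0
Hence the multiplicities are chi_1: 1, chi_2: 1, chi_3: 1, chi_4: 1. Dimension check: dim(chi_5)*dim(chi_5) = 2*2 = 4 and sum (mult * dim) = 1*1 + 1*1 + 1*1 + 1*1 = 4.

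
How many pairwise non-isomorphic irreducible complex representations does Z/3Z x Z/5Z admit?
15

Reasoning: The number of irreducible complex representations of a finite group equals its number of conjugacy classes. Z/3Z x Z/5Z is abelian of order 15, so every element is its own conjugacy class: 15 classes, so Z/3Z x Z/5Z (order 15) has exactly 15 irreducible complex representations.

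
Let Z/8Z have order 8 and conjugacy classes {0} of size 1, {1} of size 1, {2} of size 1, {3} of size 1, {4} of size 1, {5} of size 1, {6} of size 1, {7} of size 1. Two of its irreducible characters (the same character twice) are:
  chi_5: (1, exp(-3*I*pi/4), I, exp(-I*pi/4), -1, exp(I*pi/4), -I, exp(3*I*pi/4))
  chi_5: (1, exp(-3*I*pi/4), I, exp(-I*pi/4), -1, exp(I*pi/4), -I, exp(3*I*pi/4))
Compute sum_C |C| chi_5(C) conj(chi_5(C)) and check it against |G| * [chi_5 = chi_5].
Sum = 8 = |G| = 8; so <chi_5, chi_5> = 1 (norm-1 confirms irreducibility).

Details: Compute term by term over conjugacy classes (|C| * chi_5(C) * conj(chi_5(C))):
  1*(1)*conj(1) + 1*(exp(-3*I*pi/4))*conj(exp(-3*I*pi/4)) + 1*(I)*conj(I) + 1*(exp(-I*pi/4))*conj(exp(-I*pi/4)) + 1*(-1)*conj(-1) + 1*(exp(I*pi/4))*conj(exp(I*pi/4)) + 1*(-I)*conj(-I) + 1*(exp(3*I*pi/4))*conj(exp(3*I*pi/4))
  = (1) + (1) + (1) + (1) + (1) + (1) + (1) + (1)
  = 8.
(Exp terms are combined using exp(i*s)*conj(exp(i*t)) = exp(i*(s-t)), and sums of them are collapsed using the identity that for every m > 1 the m distinct m-th roots of unity sum to 0, e.g. 1 + exp(2*I*pi/3) + exp(-2*I*pi/3) = 0.)
Dividing by |G| = 8 gives 8/8 = 1, matching the row-orthogonality relation <chi_5, chi_5> = [chi_5 = chi_5].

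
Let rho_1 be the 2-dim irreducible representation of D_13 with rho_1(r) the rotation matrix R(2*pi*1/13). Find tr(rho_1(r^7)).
chi_{rho_1}(r^7) = 2*cos(2*pi*1*7/13) = -2*cos(pi/13)

Explanation: rho_1(r^7) is rotation by angle 2*pi*1*7/13, whose trace is 2*cos(2*pi*1*7/13) = -2*cos(pi/13).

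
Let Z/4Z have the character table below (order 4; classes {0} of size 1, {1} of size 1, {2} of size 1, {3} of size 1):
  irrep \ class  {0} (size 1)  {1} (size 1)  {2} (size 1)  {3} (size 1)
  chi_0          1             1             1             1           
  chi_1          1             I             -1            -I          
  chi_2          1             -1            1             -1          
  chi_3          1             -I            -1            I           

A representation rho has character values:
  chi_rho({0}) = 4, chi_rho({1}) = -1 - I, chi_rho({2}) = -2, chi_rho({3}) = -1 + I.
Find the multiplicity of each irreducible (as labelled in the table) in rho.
Multiplicities: chi_0: 0, chi_1: 1, chi_2: 1, chi_3: 2.

Explanation: Use <chi_rho, chi> = (1/|G|) sum_C |C| * chi_rho(C) * conj(chi(C)) with |G| = 4 for each irreducible chi in the table:
  <chi_rho, chi_0> = (1/4)[1*(4)*conj(1) + 1*(-1 - I)*conj(1) + 1*(-2)*conj(1) + 1*(-1 + I)*conj(1)]
      = (1/4)[(4) + (-1 - I) + (-2) + (-1 + I)] = 0/4 = 0
  <chi_rho, chi_1> = (1/4)[1*(4)*conj(1) + 1*(-1 - I)*conj(I) + 1*(-2)*conj(-1) + 1*(-1 + I)*conj(-I)]
      = (1/4)[(4) + (-1 + I) + (2) + (-1 - I)] = 4/4 = 1
  <chi_rho, chi_2> = (1/4)[1*(4)*conj(1) + 1*(-1 - I)*conj(-1) + 1*(-2)*conj(1) + 1*(-1 + I)*conj(-1)]
      = (1/4)[(4) + (1 + I) + (-2) + (1 - I)] = 4/4 = 1
  <chi_rho, chi_3> = (1/4)[1*(4)*conj(1) + 1*(-1 - I)*conj(-I) + 1*(-2)*conj(-1) + 1*(-1 + I)*conj(I)]
      = (1/4)[(4) + (1 - I) + (2) + (1 + I)] = 8/4 = 2
(Exp terms are combined using exp(i*s)*conj(exp(i*t)) = exp(i*(s-t)), and sums of them are collapsed using the identity that for every m > 1 the m distinct m-th roots of unity sum to 0, e.g. 1 + exp(2*I*pi/3) + exp(-2*I*pi/3) = 0.)
Dimension check: dim(rho) = sum (mult * dim) = 0*1 + 1*1 + 1*1 + 2*1 = 4 = chi_rho(e) = 4.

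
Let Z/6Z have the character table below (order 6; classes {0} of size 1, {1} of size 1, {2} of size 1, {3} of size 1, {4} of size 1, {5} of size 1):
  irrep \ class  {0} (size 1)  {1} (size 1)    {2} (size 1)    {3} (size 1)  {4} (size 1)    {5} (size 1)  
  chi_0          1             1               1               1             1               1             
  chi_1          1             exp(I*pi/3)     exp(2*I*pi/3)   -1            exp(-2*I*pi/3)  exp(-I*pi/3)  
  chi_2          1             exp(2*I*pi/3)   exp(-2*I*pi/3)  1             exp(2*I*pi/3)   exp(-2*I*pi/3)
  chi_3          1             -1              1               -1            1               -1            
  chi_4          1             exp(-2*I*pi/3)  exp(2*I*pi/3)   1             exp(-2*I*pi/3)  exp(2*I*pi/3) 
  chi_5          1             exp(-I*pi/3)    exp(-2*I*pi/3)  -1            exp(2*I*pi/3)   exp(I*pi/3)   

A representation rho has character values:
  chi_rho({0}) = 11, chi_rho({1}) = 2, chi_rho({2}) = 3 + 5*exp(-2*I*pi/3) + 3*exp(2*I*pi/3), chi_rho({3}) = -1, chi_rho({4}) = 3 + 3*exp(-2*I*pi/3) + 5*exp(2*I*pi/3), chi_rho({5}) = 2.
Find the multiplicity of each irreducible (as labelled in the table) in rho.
Multiplicities: chi_0: 2, chi_1: 2, chi_2: 2, chi_3: 1, chi_4: 1, chi_5: 3.

Solution. Use <chi_rho, chi> = (1/|G|) sum_C |C| * chi_rho(C) * conj(chi(C)) with |G| = 6 for each irreducible chi in the table:
  <chi_rho, chi_0> = (1/6)[1*(11)*conj(1) + 1*(2)*conj(1) + 1*(3 + 5*exp(-2*I*pi/3) + 3*exp(2*I*pi/3))*conj(1) + 1*(-1)*conj(1) + 1*(3 + 3*exp(-2*I*pi/3) + 5*exp(2*I*pi/3))*conj(1) + 1*(2)*conj(1)]
      = (1/6)[(11) + (2) + (3 + 5*exp(-2*I*pi/3) + 3*exp(2*I*pi/3)) + (-1) + (3 + 3*exp(-2*I*pi/3) + 5*exp(2*I*pi/3)) + (2)] = 12/6 = 2
  <chi_rho, chi_1> = (1/6)[1*(11)*conj(1) + 1*(2)*conj(exp(I*pi/3)) + 1*(3 + 5*exp(-2*I*pi/3) + 3*exp(2*I*pi/3))*conj(exp(2*I*pi/3)) + 1*(-1)*conj(-1) + 1*(3 + 3*exp(-2*I*pi/3) + 5*exp(2*I*pi/3))*conj(exp(-2*I*pi/3)) + 1*(2)*conj(exp(-I*pi/3))]
      = (1/6)[(11) + (1 + 3*exp(-2*I*pi/3) + exp(-I*pi/3) + 2*exp(I*pi/3)) + (3 + 3*exp(-2*I*pi/3) + 5*exp(2*I*pi/3)) + (1) + (3 + 5*exp(-2*I*pi/3) + 3*exp(2*I*pi/3)) + (1 + 2*exp(-I*pi/3) + exp(I*pi/3) + 3*exp(2*I*pi/3))] = 12/6 = 2
  <chi_rho, chi_2> = (1/6)[1*(11)*conj(1) + 1*(2)*conj(exp(2*I*pi/3)) + 1*(3 + 5*exp(-2*I*pi/3) + 3*exp(2*I*pi/3))*conj(exp(-2*I*pi/3)) + 1*(-1)*conj(1) + 1*(3 + 3*exp(-2*I*pi/3) + 5*exp(2*I*pi/3))*conj(exp(2*I*pi/3)) + 1*(2)*conj(exp(-2*I*pi/3))]
      = (1/6)[(11) + (-1 + 2*exp(-I*pi/3) + exp(-2*I*pi/3) + exp(2*I*pi/3)) + (2) + (-1) + (2) + (-1 + exp(-2*I*pi/3) + exp(2*I*pi/3) + 2*exp(I*pi/3))] = 12/6 = 2
  <chi_rho, chi_3> = (1/6)[1*(11)*conj(1) + 1*(2)*conj(-1) + 1*(3 + 5*exp(-2*I*pi/3) + 3*exp(2*I*pi/3))*conj(1) + 1*(-1)*conj(-1) + 1*(3 + 3*exp(-2*I*pi/3) + 5*exp(2*I*pi/3))*conj(1) + 1*(2)*conj(-1)]
      = (1/6)[(11) + (-2) + (3 + 5*exp(-2*I*pi/3) + 3*exp(2*I*pi/3)) + (1) + (3 + 3*exp(-2*I*pi/3) + 5*exp(2*I*pi/3)) + (-2)] = 6/6 = 1
  <chi_rho, chi_4> = (1/6)[1*(11)*conj(1) + 1*(2)*conj(exp(-2*I*pi/3)) + 1*(3 + 5*exp(-2*I*pi/3) + 3*exp(2*I*pi/3))*conj(exp(2*I*pi/3)) + 1*(-1)*conj(1) + 1*(3 + 3*exp(-2*I*pi/3) + 5*exp(2*I*pi/3))*conj(exp(-2*I*pi/3)) + 1*(2)*conj(exp(2*I*pi/3))]
      = (1/6)[(11) + (-1 + 2*exp(-2*I*pi/3) + exp(2*I*pi/3) + 3*exp(I*pi/3)) + (3 + 3*exp(-2*I*pi/3) + 5*exp(2*I*pi/3)) + (-1) + (3 + 5*exp(-2*I*pi/3) + 3*exp(2*I*pi/3)) + (-1 + 3*exp(-I*pi/3) + exp(-2*I*pi/3) + 2*exp(2*I*pi/3))] = 6/6 = 1
  <chi_rho, chi_5> = (1/6)[1*(11)*conj(1) + 1*(2)*conj(exp(-I*pi/3)) + 1*(3 + 5*exp(-2*I*pi/3) + 3*exp(2*I*pi/3))*conj(exp(-2*I*pi/3)) + 1*(-1)*conj(-1) + 1*(3 + 3*exp(-2*I*pi/3) + 5*exp(2*I*pi/3))*conj(exp(2*I*pi/3)) + 1*(2)*conj(exp(I*pi/3))]
      = (1/6)[(11) + (1 + exp(-I*pi/3) + exp(I*pi/3) + 2*exp(2*I*pi/3)) + (2) + (1) + (2) + (1 + 2*exp(-2*I*pi/3) + exp(-I*pi/3) + exp(I*pi/3))] = 18/6 = 3
(Exp terms are combined using exp(i*s)*conj(exp(i*t)) = exp(i*(s-t)), and sums of them are collapsed using the identity that for every m > 1 the m distinct m-th roots of unity sum to 0, e.g. 1 + exp(2*I*pi/3) + exp(-2*I*pi/3) = 0.)
Dimension check: dim(rho) = sum (mult * dim) = 2*1 + 2*1 + 2*1 + 1*1 + 1*1 + 3*1 = 11 = chi_rho(e) = 11.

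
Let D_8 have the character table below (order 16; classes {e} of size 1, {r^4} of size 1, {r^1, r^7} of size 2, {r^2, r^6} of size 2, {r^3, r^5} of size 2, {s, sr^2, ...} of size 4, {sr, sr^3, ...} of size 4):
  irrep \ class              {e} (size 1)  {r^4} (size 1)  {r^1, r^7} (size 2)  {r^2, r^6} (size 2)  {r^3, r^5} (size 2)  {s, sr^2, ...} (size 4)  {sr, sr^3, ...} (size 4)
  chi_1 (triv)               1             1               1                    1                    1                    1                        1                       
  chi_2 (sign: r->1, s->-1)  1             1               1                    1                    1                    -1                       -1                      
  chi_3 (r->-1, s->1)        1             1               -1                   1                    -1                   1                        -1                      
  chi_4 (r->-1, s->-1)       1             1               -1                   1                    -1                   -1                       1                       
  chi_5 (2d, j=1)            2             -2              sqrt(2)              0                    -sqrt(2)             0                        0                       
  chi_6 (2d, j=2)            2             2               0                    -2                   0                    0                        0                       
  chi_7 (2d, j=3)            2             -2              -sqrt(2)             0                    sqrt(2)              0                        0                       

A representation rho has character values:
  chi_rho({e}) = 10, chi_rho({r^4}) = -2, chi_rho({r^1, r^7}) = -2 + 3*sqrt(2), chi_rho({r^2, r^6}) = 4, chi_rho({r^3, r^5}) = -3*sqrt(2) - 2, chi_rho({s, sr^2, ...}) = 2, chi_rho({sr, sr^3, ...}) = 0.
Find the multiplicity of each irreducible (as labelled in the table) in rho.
Multiplicities: chi_1: 1, chi_2: 0, chi_3: 2, chi_4: 1, chi_5: 3, chi_6: 0, chi_7: 0.

Working: Use <chi_rho, chi> = (1/|G|) sum_C |C| * chi_rho(C) * conj(chi(C)) with |G| = 16 for each irreducible chi in the table:
  <chi_rho, chi_1> = (1/16)[1*(10)*conj(1) + 1*(-2)*conj(1) + 2*(-2 + 3*sqrt(2))*conj(1) + 2*(4)*conj(1) + 2*(-3*sqrt(2) - 2)*conj(1) + 4*(2)*conj(1) + 4*(0)*conj(1)]
      = (1/16)[(10) + (-2) + (-4 + 6*sqrt(2)) + (8) + (-6*sqrt(2) - 4) + (8) + (0)] = 16/16 = 1
  <chi_rho, chi_2> = (1/16)[1*(10)*conj(1) + 1*(-2)*conj(1) + 2*(-2 + 3*sqrt(2))*conj(1) + 2*(4)*conj(1) + 2*(-3*sqrt(2) - 2)*conj(1) + 4*(2)*conj(-1) + 4*(0)*conj(-1)]
      = (1/16)[(10) + (-2) + (-4 + 6*sqrt(2)) + (8) + (-6*sqrt(2) - 4) + (-8) + (0)] = 0/16 = 0
  <chi_rho, chi_3> = (1/16)[1*(10)*conj(1) + 1*(-2)*conj(1) + 2*(-2 + 3*sqrt(2))*conj(-1) + 2*(4)*conj(1) + 2*(-3*sqrt(2) - 2)*conj(-1) + 4*(2)*conj(1) + 4*(0)*conj(-1)]
      = (1/16)[(10) + (-2) + (4 - 6*sqrt(2)) + (8) + (4 + 6*sqrt(2)) + (8) + (0)] = 32/16 = 2
  <chi_rho, chi_4> = (1/16)[1*(10)*conj(1) + 1*(-2)*conj(1) + 2*(-2 + 3*sqrt(2))*conj(-1) + 2*(4)*conj(1) + 2*(-3*sqrt(2) - 2)*conj(-1) + 4*(2)*conj(-1) + 4*(0)*conj(1)]
      = (1/16)[(10) + (-2) + (4 - 6*sqrt(2)) + (8) + (4 + 6*sqrt(2)) + (-8) + (0)] = 16/16 = 1
  <chi_rho, chi_5> = (1/16)[1*(10)*conj(2) + 1*(-2)*conj(-2) + 2*(-2 + 3*sqrt(2))*conj(sqrt(2)) + 2*(4)*conj(0) + 2*(-3*sqrt(2) - 2)*conj(-sqrt(2)) + 4*(2)*conj(0) + 4*(0)*conj(0)]
      = (1/16)[(20) + (4) + (12 - 4*sqrt(2)) + (0) + (4*sqrt(2) + 12) + (0) + (0)] = 48/16 = 3
  <chi_rho, chi_6> = (1/16)[1*(10)*conj(2) + 1*(-2)*conj(2) + 2*(-2 + 3*sqrt(2))*conj(0) + 2*(4)*conj(-2) + 2*(-3*sqrt(2) - 2)*conj(0) + 4*(2)*conj(0) + 4*(0)*conj(0)]
      = (1/16)[(20) + (-4) + (0) + (-16) + (0) + (0) + (0)] = 0/16 = 0
  <chi_rho, chi_7> = (1/16)[1*(10)*conj(2) + 1*(-2)*conj(-2) + 2*(-2 + 3*sqrt(2))*conj(-sqrt(2)) + 2*(4)*conj(0) + 2*(-3*sqrt(2) - 2)*conj(sqrt(2)) + 4*(2)*conj(0) + 4*(0)*conj(0)]
      = (1/16)[(20) + (4) + (-12 + 4*sqrt(2)) + (0) + (-12 - 4*sqrt(2)) + (0) + (0)] = 0/16 = 0
Dimension check: dim(rho) = sum (mult * dim) = 1*1 + 0*1 + 2*1 + 1*1 + 3*2 + 0*2 + 0*2 = 10 = chi_rho(e) = 10.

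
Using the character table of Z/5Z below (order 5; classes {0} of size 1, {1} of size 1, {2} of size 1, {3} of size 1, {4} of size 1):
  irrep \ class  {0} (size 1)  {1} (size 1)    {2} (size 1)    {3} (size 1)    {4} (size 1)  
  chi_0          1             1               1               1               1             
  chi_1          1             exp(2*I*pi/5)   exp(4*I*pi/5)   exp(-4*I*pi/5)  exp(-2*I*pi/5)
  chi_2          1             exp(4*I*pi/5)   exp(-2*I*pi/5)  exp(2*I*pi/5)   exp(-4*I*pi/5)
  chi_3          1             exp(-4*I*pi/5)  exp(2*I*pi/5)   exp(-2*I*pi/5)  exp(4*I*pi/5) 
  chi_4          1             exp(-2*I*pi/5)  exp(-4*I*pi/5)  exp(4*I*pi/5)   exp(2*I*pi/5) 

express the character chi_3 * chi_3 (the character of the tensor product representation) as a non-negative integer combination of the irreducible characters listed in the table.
chi_3 tensor chi_3 = chi_1 (all other irreducibles have multiplicity 0).

Derivation: The character of a tensor product is the pointwise product (chi_3 * chi_3)(C) = chi_3(C) * chi_3(C):
  {0}: (1)*(1), {1}: (exp(-4*I*pi/5))*(exp(-4*I*pi/5)), {2}: (exp(2*I*pi/5))*(exp(2*I*pi/5)), {3}: (exp(-2*I*pi/5))*(exp(-2*I*pi/5)), {4}: (exp(4*I*pi/5))*(exp(4*I*pi/5))
so (chi_3 * chi_3) takes values
  {0} -> 1, {1} -> exp(2*I*pi/5), {2} -> exp(4*I*pi/5), {3} -> exp(-4*I*pi/5), {4} -> exp(-2*I*pi/5).
Now take the inner product of this character with each irreducible chi from the table, <chi_3*chi_3, chi> = (1/5) sum_C |C| (chi_3*chi_3)(C) conj(chi(C)):
  <chi_3*chi_3, chi_0> = (1/5)[1*(1)*conj(1) + 1*(exp(2*I*pi/5))*conj(1) + 1*(exp(4*I*pi/5))*conj(1) + 1*(exp(-4*I*pi/5))*conj(1) + 1*(exp(-2*I*pi/5))*conj(1)]
      = (1/5)[(1) + (exp(2*I*pi/5)) + (exp(4*I*pi/5)) + (exp(-4*I*pi/5)) + (exp(-2*I*pi/5))] = 0/5 = 0
  <chi_3*chi_3, chi_1> = (1/5)[1*(1)*conj(1) + 1*(exp(2*I*pi/5))*conj(exp(2*I*pi/5)) + 1*(exp(4*I*pi/5))*conj(exp(4*I*pi/5)) + 1*(exp(-4*I*pi/5))*conj(exp(-4*I*pi/5)) + 1*(exp(-2*I*pi/5))*conj(exp(-2*I*pi/5))]
      = (1/5)[(1) + (1) + (1) + (1) + (1)] = 5/5 = 1
  <chi_3*chi_3, chi_2> = (1/5)[1*(1)*conj(1) + 1*(exp(2*I*pi/5))*conj(exp(4*I*pi/5)) + 1*(exp(4*I*pi/5))*conj(exp(-2*I*pi/5)) + 1*(exp(-4*I*pi/5))*conj(exp(2*I*pi/5)) + 1*(exp(-2*I*pi/5))*conj(exp(-4*I*pi/5))]
      = (1/5)[(1) + (exp(-2*I*pi/5)) + (exp(-4*I*pi/5)) + (exp(4*I*pi/5)) + (exp(2*I*pi/5))] = 0/5 = 0
  <chi_3*chi_3, chi_3> = (1/5)[1*(1)*conj(1) + 1*(exp(2*I*pi/5))*conj(exp(-4*I*pi/5)) + 1*(exp(4*I*pi/5))*conj(exp(2*I*pi/5)) + 1*(exp(-4*I*pi/5))*conj(exp(-2*I*pi/5)) + 1*(exp(-2*I*pi/5))*conj(exp(4*I*pi/5))]
      = (1/5)[(1) + (exp(-4*I*pi/5)) + (exp(2*I*pi/5)) + (exp(-2*I*pi/5)) + (exp(4*I*pi/5))] = 0/5 = 0
  <chi_3*chi_3, chi_4> = (1/5)[1*(1)*conj(1) + 1*(exp(2*I*pi/5))*conj(exp(-2*I*pi/5)) + 1*(exp(4*I*pi/5))*conj(exp(-4*I*pi/5)) + 1*(exp(-4*I*pi/5))*conj(exp(4*I*pi/5)) + 1*(exp(-2*I*pi/5))*conj(exp(2*I*pi/5))]
      = (1/5)[(1) + (exp(4*I*pi/5)) + (exp(-2*I*pi/5)) + (exp(2*I*pi/5)) + (exp(-4*I*pi/5))] = 0/5 = 0
(Exp terms are combined using exp(i*s)*conj(exp(i*t)) = exp(i*(s-t)), and sums of them are collapsed using the identity that for every m > 1 the m distinct m-th roots of unity sum to 0, e.g. 1 + exp(2*I*pi/3) + exp(-2*I*pi/3) = 0.)
Hence the multiplicities are chi_1: 1. Dimension check: dim(chi_3)*dim(chi_3) = 1*1 = 1 and sum (mult * dim) = 1*1 = 1.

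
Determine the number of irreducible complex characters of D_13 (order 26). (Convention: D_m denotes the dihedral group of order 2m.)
8

Why: The number of irreducible complex representations of a finite group equals its number of conjugacy classes. D_13 has 8 conjugacy classes ((n+3)/2 for n odd), so D_13 (order 26) has exactly 8 irreducible complex representations.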